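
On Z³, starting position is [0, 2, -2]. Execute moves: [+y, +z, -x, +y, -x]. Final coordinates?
(-2, 4, -1)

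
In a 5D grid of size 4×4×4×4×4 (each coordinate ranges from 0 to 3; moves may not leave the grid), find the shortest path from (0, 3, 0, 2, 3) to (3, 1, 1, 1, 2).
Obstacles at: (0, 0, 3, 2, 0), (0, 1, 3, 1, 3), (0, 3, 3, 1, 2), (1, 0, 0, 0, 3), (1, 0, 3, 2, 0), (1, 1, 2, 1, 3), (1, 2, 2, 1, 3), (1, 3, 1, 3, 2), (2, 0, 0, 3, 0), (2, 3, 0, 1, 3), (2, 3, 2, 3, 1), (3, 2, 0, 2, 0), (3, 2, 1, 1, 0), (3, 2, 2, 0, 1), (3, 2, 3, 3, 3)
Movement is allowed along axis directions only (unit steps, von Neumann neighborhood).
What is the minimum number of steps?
8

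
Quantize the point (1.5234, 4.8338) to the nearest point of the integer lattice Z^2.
(2, 5)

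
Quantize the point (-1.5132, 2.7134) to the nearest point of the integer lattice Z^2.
(-2, 3)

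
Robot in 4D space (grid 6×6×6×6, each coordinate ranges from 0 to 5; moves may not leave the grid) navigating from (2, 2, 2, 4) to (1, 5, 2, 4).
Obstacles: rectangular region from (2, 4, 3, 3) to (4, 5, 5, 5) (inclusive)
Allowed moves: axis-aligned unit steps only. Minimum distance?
4
(one shortest path: (2, 2, 2, 4) → (1, 2, 2, 4) → (1, 3, 2, 4) → (1, 4, 2, 4) → (1, 5, 2, 4))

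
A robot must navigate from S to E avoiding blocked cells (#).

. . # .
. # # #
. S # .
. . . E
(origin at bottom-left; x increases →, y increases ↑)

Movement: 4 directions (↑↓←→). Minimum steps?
3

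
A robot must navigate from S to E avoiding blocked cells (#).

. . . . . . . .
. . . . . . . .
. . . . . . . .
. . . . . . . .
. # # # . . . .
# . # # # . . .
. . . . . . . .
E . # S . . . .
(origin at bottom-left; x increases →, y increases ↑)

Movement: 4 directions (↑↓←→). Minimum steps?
5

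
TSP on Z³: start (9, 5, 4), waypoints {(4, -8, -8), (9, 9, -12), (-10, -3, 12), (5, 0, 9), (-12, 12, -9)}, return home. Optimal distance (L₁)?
156
(one optimal route: (9, 5, 4) → (4, -8, -8) → (9, 9, -12) → (-12, 12, -9) → (-10, -3, 12) → (5, 0, 9) → (9, 5, 4))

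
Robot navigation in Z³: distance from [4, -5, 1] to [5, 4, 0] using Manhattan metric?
11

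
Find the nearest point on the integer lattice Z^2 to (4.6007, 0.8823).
(5, 1)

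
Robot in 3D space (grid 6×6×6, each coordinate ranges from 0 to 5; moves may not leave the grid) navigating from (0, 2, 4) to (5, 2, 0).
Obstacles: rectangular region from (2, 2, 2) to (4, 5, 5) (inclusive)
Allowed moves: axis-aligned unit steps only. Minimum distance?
9
(one shortest path: (0, 2, 4) → (1, 2, 4) → (1, 2, 3) → (1, 2, 2) → (1, 2, 1) → (2, 2, 1) → (3, 2, 1) → (4, 2, 1) → (5, 2, 1) → (5, 2, 0))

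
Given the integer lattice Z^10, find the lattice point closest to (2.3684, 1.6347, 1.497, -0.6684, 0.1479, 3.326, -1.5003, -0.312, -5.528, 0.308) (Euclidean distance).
(2, 2, 1, -1, 0, 3, -2, 0, -6, 0)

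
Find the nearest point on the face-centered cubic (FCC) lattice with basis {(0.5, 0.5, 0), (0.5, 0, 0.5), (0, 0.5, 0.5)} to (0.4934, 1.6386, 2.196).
(0.5, 1.5, 2)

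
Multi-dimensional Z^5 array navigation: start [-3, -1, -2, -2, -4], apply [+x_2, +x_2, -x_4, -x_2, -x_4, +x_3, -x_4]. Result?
(-3, 0, -1, -5, -4)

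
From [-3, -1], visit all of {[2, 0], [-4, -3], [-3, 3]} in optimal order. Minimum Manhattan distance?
18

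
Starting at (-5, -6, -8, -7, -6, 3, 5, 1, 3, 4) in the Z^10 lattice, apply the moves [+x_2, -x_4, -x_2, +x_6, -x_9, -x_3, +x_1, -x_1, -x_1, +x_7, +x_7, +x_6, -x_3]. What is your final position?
(-6, -6, -10, -8, -6, 5, 7, 1, 2, 4)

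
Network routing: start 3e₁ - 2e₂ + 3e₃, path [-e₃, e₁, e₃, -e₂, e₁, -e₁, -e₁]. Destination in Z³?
(3, -3, 3)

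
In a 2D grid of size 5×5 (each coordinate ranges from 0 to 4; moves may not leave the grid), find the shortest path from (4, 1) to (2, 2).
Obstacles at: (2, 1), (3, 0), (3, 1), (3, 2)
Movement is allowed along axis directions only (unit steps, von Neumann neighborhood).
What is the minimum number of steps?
5
(one shortest path: (4, 1) → (4, 2) → (4, 3) → (3, 3) → (2, 3) → (2, 2))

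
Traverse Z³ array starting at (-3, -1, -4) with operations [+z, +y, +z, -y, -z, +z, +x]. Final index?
(-2, -1, -2)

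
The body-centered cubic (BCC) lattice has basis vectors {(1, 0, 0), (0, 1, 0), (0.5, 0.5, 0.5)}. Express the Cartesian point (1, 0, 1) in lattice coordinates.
-b₂ + 2b₃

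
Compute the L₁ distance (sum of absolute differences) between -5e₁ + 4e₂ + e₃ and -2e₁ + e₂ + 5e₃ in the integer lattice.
10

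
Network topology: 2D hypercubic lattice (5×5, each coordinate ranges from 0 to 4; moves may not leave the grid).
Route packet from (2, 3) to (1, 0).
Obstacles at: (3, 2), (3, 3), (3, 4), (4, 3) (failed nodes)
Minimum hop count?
4
(one shortest path: (2, 3) → (1, 3) → (1, 2) → (1, 1) → (1, 0))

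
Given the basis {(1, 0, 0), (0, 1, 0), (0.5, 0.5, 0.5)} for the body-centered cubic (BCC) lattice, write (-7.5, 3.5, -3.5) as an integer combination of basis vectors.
-4b₁ + 7b₂ - 7b₃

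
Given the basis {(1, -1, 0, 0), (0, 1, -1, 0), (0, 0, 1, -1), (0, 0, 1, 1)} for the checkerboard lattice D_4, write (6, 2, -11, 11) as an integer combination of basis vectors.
6b₁ + 8b₂ - 7b₃ + 4b₄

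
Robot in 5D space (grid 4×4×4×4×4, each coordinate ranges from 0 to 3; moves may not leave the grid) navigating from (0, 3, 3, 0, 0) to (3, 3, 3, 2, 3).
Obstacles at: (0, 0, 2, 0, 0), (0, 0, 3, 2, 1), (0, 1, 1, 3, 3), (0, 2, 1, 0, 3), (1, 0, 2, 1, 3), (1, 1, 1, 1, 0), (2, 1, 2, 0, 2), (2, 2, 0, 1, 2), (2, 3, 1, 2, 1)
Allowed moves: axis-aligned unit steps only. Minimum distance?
8
(one shortest path: (0, 3, 3, 0, 0) → (1, 3, 3, 0, 0) → (2, 3, 3, 0, 0) → (3, 3, 3, 0, 0) → (3, 3, 3, 1, 0) → (3, 3, 3, 2, 0) → (3, 3, 3, 2, 1) → (3, 3, 3, 2, 2) → (3, 3, 3, 2, 3))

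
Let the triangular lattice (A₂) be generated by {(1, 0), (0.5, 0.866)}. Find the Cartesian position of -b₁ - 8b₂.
(-5, -6.928)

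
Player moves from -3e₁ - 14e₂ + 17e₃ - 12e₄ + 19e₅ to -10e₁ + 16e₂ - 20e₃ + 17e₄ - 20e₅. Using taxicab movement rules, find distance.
142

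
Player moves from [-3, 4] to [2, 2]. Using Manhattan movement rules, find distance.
7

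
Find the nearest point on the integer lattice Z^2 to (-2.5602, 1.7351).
(-3, 2)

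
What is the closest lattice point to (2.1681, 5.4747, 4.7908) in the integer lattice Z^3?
(2, 5, 5)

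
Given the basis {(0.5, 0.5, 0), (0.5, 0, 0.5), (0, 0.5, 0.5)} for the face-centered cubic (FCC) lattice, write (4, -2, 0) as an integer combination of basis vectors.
2b₁ + 6b₂ - 6b₃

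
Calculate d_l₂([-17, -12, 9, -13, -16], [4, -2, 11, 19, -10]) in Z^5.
40.0625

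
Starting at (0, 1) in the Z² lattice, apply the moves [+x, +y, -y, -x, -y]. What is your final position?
(0, 0)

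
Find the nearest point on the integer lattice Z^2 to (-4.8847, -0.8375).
(-5, -1)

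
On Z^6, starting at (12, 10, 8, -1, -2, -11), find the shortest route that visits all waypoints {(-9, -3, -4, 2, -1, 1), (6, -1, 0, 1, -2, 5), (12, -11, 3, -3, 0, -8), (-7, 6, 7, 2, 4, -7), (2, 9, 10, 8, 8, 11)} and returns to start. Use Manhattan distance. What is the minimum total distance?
230
(one optimal route: (12, 10, 8, -1, -2, -11) → (12, -11, 3, -3, 0, -8) → (6, -1, 0, 1, -2, 5) → (-9, -3, -4, 2, -1, 1) → (-7, 6, 7, 2, 4, -7) → (2, 9, 10, 8, 8, 11) → (12, 10, 8, -1, -2, -11))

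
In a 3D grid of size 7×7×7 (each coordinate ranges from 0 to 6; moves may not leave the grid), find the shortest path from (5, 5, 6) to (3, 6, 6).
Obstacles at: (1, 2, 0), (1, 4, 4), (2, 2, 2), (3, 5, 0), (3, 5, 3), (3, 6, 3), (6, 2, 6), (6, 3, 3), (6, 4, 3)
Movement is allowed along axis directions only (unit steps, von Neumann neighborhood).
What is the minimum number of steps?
3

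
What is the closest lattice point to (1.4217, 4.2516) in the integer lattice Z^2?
(1, 4)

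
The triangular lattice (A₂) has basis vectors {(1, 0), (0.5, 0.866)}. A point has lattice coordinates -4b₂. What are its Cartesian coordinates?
(-2, -3.464)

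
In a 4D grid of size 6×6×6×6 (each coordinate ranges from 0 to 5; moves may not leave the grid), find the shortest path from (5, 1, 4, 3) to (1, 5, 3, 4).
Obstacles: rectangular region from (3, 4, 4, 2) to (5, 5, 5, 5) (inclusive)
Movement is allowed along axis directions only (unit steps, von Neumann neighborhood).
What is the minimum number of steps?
10
(one shortest path: (5, 1, 4, 3) → (4, 1, 4, 3) → (3, 1, 4, 3) → (2, 1, 4, 3) → (1, 1, 4, 3) → (1, 2, 4, 3) → (1, 3, 4, 3) → (1, 4, 4, 3) → (1, 5, 4, 3) → (1, 5, 3, 3) → (1, 5, 3, 4))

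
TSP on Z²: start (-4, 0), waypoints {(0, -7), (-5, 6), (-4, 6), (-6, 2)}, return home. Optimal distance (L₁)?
38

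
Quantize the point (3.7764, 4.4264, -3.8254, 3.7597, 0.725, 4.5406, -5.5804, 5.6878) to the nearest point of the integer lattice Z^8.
(4, 4, -4, 4, 1, 5, -6, 6)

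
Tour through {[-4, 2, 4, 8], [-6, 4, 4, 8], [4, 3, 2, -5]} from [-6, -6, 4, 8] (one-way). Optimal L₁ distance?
38
(one optimal route: (-6, -6, 4, 8) → (-6, 4, 4, 8) → (-4, 2, 4, 8) → (4, 3, 2, -5))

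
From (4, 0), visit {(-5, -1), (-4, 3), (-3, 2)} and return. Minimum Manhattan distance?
26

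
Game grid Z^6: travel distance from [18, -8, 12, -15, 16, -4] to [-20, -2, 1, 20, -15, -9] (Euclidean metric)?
61.7414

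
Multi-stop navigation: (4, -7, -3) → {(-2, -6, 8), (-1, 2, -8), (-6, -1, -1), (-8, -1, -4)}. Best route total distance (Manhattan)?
55
(one optimal route: (4, -7, -3) → (-2, -6, 8) → (-6, -1, -1) → (-8, -1, -4) → (-1, 2, -8))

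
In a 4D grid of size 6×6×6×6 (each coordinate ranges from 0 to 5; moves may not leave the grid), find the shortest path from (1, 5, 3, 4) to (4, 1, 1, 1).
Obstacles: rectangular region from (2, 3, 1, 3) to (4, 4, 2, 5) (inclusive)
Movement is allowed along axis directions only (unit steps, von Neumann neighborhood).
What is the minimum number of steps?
12
(one shortest path: (1, 5, 3, 4) → (2, 5, 3, 4) → (3, 5, 3, 4) → (4, 5, 3, 4) → (4, 4, 3, 4) → (4, 3, 3, 4) → (4, 2, 3, 4) → (4, 1, 3, 4) → (4, 1, 2, 4) → (4, 1, 1, 4) → (4, 1, 1, 3) → (4, 1, 1, 2) → (4, 1, 1, 1))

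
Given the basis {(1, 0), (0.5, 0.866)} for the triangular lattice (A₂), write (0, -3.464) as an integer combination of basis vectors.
2b₁ - 4b₂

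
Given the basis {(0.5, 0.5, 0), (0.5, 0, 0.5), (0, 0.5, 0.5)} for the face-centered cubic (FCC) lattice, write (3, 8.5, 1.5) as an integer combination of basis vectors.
10b₁ - 4b₂ + 7b₃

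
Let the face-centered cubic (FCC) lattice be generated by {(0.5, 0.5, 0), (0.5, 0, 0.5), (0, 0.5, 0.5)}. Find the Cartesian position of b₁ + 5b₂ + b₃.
(3, 1, 3)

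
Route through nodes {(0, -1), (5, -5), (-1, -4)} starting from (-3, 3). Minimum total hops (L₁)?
18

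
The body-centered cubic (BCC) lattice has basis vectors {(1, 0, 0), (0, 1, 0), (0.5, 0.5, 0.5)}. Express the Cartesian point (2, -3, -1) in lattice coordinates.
3b₁ - 2b₂ - 2b₃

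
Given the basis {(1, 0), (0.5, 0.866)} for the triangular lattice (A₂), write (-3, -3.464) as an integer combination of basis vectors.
-b₁ - 4b₂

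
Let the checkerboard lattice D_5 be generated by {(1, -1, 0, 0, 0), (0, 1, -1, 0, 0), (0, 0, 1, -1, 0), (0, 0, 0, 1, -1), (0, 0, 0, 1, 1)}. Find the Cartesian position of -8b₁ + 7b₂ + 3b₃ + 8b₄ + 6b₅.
(-8, 15, -4, 11, -2)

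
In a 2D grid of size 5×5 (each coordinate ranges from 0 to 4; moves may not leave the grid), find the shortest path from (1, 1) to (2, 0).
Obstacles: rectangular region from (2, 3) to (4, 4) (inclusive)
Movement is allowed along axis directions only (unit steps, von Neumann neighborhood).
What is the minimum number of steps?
2
(one shortest path: (1, 1) → (2, 1) → (2, 0))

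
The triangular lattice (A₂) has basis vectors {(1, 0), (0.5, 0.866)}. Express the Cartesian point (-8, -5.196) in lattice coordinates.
-5b₁ - 6b₂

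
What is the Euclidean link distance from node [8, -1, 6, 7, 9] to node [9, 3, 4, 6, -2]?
11.9583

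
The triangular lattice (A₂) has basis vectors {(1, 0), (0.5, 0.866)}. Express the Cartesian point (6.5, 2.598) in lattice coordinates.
5b₁ + 3b₂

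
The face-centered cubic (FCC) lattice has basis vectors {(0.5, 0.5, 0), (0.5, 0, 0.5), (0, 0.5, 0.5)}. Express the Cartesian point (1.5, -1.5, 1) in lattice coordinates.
-b₁ + 4b₂ - 2b₃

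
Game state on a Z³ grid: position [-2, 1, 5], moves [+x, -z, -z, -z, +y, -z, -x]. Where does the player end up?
(-2, 2, 1)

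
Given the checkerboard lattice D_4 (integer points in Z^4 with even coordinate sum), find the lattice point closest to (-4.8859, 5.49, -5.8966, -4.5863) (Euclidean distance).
(-5, 6, -6, -5)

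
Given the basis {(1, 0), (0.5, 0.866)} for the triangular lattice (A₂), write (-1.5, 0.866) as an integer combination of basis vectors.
-2b₁ + b₂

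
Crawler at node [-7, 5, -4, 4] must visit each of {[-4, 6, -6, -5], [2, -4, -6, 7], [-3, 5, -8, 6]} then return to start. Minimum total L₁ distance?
70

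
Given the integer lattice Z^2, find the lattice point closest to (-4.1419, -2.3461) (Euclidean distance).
(-4, -2)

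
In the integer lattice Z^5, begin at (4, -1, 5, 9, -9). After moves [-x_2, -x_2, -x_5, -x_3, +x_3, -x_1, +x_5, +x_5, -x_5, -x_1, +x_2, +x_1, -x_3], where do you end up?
(3, -2, 4, 9, -9)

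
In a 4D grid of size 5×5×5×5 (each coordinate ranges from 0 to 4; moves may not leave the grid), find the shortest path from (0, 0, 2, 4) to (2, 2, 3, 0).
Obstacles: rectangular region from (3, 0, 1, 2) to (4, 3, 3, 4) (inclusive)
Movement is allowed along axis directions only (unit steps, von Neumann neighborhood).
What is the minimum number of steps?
9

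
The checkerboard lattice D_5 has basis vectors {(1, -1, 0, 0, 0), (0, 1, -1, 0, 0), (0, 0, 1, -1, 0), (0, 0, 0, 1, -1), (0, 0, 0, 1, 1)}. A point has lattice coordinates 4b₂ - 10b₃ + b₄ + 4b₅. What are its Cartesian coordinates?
(0, 4, -14, 15, 3)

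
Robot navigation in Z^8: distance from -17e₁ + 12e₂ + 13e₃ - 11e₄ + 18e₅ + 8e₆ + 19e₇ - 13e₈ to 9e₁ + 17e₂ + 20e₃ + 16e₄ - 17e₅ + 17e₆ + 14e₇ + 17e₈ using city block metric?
144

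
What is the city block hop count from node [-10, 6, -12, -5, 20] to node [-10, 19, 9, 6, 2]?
63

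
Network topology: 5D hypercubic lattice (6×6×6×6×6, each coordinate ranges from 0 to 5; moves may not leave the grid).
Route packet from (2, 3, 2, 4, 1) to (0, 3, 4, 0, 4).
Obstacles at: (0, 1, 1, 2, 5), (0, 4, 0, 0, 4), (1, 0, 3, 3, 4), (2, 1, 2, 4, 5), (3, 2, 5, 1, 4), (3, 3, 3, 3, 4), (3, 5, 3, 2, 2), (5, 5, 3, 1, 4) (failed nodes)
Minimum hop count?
11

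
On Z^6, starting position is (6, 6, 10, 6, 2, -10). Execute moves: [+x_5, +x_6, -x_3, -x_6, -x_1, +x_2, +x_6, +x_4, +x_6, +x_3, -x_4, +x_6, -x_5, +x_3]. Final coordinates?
(5, 7, 11, 6, 2, -7)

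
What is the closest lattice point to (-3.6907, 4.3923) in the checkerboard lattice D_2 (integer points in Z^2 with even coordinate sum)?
(-4, 4)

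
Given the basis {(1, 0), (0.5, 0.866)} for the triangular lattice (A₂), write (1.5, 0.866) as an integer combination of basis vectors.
b₁ + b₂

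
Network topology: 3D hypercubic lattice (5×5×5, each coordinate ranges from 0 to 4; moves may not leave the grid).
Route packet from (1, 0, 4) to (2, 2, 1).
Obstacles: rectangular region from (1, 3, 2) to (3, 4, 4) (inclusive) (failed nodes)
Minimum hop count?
6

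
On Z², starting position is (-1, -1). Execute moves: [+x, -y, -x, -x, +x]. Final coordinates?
(-1, -2)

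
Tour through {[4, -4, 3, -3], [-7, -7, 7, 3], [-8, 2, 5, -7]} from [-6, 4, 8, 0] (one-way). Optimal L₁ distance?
60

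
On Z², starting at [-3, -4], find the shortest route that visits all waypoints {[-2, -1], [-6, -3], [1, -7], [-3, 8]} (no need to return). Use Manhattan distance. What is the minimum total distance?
34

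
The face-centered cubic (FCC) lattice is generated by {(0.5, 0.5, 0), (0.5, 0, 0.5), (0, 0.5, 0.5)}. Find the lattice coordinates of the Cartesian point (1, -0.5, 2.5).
-2b₁ + 4b₂ + b₃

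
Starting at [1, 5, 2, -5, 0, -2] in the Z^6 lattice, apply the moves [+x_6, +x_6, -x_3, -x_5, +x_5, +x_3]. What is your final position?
(1, 5, 2, -5, 0, 0)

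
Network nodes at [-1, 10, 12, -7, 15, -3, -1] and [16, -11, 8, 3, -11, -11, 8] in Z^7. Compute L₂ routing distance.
40.8289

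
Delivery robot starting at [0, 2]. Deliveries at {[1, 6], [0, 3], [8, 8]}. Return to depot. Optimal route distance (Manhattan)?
28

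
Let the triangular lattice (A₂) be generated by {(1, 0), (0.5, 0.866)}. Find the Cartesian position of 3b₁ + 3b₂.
(4.5, 2.598)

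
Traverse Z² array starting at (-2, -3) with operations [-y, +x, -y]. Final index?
(-1, -5)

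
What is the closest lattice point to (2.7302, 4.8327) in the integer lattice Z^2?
(3, 5)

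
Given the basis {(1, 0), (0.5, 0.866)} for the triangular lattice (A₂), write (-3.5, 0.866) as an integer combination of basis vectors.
-4b₁ + b₂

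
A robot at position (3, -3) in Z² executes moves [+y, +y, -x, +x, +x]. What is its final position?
(4, -1)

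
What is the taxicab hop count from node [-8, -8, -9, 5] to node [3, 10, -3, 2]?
38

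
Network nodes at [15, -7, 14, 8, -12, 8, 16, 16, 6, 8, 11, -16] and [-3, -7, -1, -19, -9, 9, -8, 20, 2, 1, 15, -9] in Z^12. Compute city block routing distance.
114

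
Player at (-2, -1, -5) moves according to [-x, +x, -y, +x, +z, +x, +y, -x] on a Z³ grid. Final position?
(-1, -1, -4)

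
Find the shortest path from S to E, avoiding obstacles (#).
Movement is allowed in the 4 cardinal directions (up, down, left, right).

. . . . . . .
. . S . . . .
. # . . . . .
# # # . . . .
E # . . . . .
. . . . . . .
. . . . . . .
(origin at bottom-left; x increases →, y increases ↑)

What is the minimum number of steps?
9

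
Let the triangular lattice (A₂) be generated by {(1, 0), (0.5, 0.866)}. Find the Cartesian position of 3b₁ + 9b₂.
(7.5, 7.794)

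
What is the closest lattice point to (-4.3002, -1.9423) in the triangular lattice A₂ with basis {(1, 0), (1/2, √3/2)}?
(-4, -1.732)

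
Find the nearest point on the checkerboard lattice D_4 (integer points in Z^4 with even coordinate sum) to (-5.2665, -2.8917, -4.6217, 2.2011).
(-5, -3, -4, 2)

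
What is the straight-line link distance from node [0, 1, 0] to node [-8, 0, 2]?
8.30662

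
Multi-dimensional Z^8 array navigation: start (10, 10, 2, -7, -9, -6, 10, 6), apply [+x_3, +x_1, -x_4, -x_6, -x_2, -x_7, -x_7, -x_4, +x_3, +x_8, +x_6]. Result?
(11, 9, 4, -9, -9, -6, 8, 7)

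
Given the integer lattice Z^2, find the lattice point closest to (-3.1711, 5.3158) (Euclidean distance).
(-3, 5)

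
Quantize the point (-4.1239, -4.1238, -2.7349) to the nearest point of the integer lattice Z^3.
(-4, -4, -3)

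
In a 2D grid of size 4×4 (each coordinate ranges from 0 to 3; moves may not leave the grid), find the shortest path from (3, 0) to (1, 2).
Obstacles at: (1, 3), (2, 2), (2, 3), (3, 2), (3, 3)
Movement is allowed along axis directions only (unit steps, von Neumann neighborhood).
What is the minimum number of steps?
4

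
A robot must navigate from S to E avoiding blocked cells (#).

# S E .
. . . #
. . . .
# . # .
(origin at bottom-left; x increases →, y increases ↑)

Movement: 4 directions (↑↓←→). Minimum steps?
1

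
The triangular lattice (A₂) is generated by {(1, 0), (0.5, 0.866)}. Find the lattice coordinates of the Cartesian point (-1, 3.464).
-3b₁ + 4b₂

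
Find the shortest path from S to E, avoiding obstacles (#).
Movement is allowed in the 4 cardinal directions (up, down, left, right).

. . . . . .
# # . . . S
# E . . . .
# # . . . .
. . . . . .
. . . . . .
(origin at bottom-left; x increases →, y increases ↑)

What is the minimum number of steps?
5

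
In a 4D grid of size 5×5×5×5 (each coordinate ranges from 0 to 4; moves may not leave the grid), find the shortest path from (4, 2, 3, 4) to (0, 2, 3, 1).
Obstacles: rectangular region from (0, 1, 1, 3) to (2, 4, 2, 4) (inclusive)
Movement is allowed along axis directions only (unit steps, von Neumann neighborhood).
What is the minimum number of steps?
7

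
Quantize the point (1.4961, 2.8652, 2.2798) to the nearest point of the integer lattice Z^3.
(1, 3, 2)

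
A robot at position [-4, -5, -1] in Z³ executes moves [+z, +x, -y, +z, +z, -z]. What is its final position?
(-3, -6, 1)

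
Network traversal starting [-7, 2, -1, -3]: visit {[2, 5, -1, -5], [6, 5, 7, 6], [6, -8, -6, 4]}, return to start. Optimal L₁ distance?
100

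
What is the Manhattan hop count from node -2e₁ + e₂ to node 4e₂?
5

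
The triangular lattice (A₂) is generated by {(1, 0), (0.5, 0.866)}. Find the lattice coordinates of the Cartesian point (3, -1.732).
4b₁ - 2b₂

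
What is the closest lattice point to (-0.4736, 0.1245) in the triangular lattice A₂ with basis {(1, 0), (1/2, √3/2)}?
(0, 0)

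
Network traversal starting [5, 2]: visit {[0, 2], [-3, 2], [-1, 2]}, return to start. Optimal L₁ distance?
16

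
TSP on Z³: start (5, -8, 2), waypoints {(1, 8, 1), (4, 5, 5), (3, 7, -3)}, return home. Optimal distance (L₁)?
56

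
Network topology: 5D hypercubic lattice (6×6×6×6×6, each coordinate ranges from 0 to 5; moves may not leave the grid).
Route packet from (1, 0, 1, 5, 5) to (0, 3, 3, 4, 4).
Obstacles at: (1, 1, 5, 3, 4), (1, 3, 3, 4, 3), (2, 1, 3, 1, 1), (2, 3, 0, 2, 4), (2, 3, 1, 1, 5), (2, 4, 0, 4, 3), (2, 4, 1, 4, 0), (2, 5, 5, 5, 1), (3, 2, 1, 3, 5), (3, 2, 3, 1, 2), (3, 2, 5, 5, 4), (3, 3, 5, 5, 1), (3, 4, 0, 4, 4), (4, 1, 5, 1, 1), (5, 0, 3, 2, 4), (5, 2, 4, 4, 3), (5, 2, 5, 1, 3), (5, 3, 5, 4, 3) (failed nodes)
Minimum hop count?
8
(one shortest path: (1, 0, 1, 5, 5) → (0, 0, 1, 5, 5) → (0, 1, 1, 5, 5) → (0, 2, 1, 5, 5) → (0, 3, 1, 5, 5) → (0, 3, 2, 5, 5) → (0, 3, 3, 5, 5) → (0, 3, 3, 4, 5) → (0, 3, 3, 4, 4))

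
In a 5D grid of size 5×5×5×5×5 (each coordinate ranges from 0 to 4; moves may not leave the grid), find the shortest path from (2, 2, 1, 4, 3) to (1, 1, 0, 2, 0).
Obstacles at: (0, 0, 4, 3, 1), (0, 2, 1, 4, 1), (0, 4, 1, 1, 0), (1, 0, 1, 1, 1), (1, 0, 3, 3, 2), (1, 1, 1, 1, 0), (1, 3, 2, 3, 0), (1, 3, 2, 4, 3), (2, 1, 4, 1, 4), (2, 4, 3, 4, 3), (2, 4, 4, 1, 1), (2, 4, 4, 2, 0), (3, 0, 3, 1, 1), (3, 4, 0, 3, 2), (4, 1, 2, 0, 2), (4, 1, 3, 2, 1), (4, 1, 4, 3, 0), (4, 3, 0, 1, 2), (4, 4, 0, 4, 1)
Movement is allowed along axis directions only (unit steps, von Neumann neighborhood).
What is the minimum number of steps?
8
(one shortest path: (2, 2, 1, 4, 3) → (1, 2, 1, 4, 3) → (1, 1, 1, 4, 3) → (1, 1, 0, 4, 3) → (1, 1, 0, 3, 3) → (1, 1, 0, 2, 3) → (1, 1, 0, 2, 2) → (1, 1, 0, 2, 1) → (1, 1, 0, 2, 0))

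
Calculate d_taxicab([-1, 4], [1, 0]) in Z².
6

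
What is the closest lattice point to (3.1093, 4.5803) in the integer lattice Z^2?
(3, 5)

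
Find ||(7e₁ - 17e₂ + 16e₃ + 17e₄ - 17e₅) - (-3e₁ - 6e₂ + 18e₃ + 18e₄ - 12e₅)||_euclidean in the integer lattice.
15.843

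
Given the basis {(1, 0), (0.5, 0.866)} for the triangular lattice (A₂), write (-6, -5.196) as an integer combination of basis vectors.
-3b₁ - 6b₂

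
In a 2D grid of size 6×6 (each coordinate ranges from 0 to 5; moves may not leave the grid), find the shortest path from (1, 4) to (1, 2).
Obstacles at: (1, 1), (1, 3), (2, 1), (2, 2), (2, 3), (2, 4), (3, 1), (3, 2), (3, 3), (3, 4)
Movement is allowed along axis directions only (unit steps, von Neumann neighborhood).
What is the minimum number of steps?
4
(one shortest path: (1, 4) → (0, 4) → (0, 3) → (0, 2) → (1, 2))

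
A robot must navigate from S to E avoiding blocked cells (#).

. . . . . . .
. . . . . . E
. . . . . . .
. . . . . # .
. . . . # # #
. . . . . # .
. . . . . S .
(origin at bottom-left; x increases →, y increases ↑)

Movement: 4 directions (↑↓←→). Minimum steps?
10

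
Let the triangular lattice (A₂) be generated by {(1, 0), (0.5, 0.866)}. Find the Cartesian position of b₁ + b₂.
(1.5, 0.866)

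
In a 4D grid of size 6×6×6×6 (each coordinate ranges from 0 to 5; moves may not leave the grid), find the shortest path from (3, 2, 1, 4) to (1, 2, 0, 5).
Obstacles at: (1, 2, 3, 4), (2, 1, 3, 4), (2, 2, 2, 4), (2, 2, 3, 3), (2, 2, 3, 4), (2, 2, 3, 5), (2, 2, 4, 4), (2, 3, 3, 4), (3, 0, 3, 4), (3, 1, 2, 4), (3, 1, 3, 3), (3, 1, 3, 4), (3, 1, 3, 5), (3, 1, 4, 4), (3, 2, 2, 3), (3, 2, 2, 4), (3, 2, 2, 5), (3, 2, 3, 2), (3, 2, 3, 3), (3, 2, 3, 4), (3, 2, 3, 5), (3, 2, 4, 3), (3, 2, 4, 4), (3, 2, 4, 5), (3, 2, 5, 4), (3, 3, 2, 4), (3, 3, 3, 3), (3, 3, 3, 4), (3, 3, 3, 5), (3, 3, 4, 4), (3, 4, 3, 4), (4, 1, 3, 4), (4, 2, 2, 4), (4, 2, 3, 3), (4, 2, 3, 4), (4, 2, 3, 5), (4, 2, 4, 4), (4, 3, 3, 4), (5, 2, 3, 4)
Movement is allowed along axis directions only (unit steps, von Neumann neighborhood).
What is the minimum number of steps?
4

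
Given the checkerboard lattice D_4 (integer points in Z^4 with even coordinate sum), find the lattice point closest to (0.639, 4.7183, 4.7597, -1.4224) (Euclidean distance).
(1, 5, 5, -1)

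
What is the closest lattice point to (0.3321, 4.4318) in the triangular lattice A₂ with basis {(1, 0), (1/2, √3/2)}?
(0.5, 4.33)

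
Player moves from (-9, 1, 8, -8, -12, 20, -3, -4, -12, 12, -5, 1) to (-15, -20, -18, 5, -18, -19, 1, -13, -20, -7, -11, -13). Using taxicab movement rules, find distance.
171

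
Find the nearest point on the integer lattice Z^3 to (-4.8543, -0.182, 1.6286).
(-5, 0, 2)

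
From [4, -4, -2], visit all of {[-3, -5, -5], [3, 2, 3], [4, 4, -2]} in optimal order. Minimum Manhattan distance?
37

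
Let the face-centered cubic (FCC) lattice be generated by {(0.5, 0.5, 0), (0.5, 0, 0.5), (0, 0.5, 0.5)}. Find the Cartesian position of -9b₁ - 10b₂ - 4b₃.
(-9.5, -6.5, -7)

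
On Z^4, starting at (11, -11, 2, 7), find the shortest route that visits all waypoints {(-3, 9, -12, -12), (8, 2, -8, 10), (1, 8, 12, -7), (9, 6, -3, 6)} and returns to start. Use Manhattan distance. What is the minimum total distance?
170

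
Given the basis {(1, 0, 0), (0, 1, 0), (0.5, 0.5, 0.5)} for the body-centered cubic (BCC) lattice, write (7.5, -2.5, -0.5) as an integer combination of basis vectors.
8b₁ - 2b₂ - b₃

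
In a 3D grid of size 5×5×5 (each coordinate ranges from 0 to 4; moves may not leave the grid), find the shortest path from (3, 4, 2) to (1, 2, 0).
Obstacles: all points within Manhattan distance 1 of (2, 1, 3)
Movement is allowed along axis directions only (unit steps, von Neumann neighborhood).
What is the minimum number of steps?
6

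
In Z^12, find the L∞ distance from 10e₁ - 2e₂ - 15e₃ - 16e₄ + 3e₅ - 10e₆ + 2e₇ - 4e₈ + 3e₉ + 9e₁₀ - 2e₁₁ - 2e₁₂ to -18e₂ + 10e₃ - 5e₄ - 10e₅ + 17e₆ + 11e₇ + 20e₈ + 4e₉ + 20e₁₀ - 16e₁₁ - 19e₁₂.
27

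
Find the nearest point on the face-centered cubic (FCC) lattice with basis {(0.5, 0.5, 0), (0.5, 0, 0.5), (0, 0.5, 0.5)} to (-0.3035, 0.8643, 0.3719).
(-0.5, 1, 0.5)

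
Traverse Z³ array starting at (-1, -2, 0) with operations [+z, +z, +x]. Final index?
(0, -2, 2)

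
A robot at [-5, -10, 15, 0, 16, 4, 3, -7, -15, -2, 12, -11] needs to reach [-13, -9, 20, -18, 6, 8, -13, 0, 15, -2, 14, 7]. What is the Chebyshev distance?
30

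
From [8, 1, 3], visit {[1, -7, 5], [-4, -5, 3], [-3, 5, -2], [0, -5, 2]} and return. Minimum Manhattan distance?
64
(one optimal route: (8, 1, 3) → (1, -7, 5) → (0, -5, 2) → (-4, -5, 3) → (-3, 5, -2) → (8, 1, 3))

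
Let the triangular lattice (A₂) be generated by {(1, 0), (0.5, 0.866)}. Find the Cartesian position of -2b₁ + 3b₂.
(-0.5, 2.598)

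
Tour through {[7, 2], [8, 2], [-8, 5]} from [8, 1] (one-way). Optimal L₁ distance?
20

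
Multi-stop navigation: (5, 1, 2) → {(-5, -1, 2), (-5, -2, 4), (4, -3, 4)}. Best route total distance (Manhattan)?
20
(one optimal route: (5, 1, 2) → (4, -3, 4) → (-5, -2, 4) → (-5, -1, 2))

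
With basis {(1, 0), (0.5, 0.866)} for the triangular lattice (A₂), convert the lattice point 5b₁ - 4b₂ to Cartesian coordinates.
(3, -3.464)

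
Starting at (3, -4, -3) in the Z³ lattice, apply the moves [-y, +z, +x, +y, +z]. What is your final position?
(4, -4, -1)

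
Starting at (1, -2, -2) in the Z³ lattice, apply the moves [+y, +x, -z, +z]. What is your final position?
(2, -1, -2)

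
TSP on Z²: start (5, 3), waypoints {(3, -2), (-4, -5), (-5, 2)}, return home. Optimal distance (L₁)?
36
(one optimal route: (5, 3) → (3, -2) → (-4, -5) → (-5, 2) → (5, 3))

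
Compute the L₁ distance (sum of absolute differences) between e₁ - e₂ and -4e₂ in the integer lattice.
4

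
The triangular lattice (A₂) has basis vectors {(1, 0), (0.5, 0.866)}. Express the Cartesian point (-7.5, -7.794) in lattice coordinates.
-3b₁ - 9b₂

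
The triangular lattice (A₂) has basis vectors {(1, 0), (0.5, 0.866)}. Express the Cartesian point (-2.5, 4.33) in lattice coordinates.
-5b₁ + 5b₂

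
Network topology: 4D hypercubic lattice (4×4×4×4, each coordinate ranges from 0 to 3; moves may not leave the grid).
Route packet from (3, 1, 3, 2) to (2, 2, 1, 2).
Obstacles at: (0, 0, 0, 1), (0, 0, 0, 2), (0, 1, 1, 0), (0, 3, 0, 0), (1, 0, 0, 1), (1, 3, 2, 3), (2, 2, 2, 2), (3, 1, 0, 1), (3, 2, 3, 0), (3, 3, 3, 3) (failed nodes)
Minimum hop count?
4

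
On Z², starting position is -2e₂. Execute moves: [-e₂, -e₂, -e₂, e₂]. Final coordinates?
(0, -4)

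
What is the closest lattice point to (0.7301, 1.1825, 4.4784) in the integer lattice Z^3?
(1, 1, 4)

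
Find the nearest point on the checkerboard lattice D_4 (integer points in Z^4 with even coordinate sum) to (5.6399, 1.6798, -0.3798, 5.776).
(6, 2, 0, 6)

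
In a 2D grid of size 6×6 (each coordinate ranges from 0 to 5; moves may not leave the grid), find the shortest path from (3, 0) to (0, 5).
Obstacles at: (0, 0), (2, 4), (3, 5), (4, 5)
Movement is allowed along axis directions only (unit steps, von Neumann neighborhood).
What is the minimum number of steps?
8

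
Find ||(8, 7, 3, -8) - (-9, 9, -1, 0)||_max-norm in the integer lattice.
17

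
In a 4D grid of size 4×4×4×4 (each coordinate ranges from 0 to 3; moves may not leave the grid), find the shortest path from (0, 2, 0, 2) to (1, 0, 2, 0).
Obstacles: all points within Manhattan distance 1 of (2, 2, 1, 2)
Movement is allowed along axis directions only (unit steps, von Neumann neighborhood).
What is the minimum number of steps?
7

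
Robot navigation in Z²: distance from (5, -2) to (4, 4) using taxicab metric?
7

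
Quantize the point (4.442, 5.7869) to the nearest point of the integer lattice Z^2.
(4, 6)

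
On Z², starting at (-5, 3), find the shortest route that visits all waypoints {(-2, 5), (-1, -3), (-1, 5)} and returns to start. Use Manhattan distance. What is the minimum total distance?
24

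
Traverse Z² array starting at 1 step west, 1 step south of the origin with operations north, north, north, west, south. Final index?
(-2, 1)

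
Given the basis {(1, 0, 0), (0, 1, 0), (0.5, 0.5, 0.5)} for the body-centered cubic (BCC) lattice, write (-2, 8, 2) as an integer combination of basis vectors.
-4b₁ + 6b₂ + 4b₃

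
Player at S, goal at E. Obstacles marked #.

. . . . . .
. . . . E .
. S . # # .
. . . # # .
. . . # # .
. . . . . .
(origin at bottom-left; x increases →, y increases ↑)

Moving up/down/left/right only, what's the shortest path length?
4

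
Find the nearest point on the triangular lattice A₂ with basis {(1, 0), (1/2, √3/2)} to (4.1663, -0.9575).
(4.5, -0.866)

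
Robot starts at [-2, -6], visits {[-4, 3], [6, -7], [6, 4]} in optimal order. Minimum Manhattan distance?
31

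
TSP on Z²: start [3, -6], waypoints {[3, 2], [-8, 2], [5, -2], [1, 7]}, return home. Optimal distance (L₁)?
52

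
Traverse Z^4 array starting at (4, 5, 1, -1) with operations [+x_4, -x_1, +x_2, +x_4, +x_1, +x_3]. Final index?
(4, 6, 2, 1)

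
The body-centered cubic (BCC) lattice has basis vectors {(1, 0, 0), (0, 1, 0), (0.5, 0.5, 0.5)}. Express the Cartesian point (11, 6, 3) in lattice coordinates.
8b₁ + 3b₂ + 6b₃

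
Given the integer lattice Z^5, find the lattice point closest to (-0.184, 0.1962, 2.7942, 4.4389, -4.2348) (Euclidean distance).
(0, 0, 3, 4, -4)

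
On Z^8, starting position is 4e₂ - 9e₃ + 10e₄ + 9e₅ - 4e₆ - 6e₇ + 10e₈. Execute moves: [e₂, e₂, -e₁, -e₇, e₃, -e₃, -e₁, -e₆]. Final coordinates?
(-2, 6, -9, 10, 9, -5, -7, 10)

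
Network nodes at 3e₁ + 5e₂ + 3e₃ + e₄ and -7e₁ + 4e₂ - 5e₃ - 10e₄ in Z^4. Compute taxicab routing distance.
30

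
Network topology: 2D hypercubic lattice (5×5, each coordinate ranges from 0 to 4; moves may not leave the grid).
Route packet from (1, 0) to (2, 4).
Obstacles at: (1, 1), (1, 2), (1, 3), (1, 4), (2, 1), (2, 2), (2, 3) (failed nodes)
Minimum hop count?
7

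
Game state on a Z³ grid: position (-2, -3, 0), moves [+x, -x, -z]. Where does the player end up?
(-2, -3, -1)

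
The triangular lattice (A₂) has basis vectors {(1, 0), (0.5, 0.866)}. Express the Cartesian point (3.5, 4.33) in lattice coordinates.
b₁ + 5b₂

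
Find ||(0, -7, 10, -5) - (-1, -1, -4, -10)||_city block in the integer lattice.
26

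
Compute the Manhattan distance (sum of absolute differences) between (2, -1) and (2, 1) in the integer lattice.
2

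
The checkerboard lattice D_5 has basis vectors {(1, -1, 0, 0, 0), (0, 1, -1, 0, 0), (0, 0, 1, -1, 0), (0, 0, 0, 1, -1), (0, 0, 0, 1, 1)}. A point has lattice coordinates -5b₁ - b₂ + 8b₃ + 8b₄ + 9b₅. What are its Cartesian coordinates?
(-5, 4, 9, 9, 1)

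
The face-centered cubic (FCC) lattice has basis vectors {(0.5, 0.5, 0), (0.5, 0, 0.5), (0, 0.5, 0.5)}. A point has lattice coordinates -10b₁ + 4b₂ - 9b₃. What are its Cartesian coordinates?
(-3, -9.5, -2.5)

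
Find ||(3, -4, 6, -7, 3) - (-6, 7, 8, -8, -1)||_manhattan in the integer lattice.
27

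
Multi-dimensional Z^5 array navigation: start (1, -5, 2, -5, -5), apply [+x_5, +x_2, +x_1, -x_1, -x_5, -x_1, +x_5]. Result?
(0, -4, 2, -5, -4)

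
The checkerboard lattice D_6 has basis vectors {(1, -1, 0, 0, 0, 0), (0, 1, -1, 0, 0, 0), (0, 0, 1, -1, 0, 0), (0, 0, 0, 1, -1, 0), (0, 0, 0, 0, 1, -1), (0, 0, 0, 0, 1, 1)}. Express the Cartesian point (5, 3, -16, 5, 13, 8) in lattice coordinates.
5b₁ + 8b₂ - 8b₃ - 3b₄ + b₅ + 9b₆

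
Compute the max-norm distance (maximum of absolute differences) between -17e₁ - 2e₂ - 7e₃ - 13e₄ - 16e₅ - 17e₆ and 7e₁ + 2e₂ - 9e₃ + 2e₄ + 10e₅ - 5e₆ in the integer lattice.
26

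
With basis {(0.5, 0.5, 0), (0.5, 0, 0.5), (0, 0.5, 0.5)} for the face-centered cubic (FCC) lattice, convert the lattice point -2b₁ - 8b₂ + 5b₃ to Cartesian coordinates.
(-5, 1.5, -1.5)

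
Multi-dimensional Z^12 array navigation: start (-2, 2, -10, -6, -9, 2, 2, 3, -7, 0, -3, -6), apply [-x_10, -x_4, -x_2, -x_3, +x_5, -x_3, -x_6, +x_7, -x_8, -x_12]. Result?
(-2, 1, -12, -7, -8, 1, 3, 2, -7, -1, -3, -7)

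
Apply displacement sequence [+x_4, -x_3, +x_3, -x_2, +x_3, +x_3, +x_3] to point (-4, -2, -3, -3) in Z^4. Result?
(-4, -3, 0, -2)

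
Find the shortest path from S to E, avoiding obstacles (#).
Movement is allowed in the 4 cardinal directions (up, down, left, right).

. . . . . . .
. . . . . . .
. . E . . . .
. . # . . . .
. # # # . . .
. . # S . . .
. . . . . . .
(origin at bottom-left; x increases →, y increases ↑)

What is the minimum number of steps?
6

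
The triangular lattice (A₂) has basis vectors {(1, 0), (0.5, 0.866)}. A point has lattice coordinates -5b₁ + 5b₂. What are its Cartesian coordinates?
(-2.5, 4.33)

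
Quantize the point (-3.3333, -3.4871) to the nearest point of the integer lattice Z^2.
(-3, -3)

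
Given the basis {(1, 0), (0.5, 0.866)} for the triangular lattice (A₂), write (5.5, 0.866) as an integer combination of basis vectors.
5b₁ + b₂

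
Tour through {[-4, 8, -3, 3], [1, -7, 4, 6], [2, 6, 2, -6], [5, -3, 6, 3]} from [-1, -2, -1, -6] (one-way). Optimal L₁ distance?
78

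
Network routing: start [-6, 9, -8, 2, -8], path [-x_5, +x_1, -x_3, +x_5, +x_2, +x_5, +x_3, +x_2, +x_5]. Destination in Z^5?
(-5, 11, -8, 2, -6)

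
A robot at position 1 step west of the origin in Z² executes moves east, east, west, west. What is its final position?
(-1, 0)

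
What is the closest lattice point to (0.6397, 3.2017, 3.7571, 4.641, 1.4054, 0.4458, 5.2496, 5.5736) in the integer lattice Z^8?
(1, 3, 4, 5, 1, 0, 5, 6)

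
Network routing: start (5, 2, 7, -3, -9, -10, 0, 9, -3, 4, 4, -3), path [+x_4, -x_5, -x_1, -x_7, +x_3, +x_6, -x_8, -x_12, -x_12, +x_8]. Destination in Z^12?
(4, 2, 8, -2, -10, -9, -1, 9, -3, 4, 4, -5)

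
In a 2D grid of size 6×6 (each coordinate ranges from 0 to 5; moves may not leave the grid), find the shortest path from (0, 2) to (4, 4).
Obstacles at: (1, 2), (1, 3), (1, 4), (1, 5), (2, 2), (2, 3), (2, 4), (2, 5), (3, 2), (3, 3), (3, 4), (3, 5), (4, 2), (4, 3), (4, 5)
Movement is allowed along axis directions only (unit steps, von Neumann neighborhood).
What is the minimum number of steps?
10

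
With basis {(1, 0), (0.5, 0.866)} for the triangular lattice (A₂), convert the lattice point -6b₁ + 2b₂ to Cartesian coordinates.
(-5, 1.732)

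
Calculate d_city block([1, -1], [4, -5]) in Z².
7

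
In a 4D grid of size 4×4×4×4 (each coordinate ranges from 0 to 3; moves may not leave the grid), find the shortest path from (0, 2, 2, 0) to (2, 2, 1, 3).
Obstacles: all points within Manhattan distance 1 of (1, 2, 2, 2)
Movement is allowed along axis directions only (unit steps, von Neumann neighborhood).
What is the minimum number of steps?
6
(one shortest path: (0, 2, 2, 0) → (1, 2, 2, 0) → (2, 2, 2, 0) → (2, 2, 1, 0) → (2, 2, 1, 1) → (2, 2, 1, 2) → (2, 2, 1, 3))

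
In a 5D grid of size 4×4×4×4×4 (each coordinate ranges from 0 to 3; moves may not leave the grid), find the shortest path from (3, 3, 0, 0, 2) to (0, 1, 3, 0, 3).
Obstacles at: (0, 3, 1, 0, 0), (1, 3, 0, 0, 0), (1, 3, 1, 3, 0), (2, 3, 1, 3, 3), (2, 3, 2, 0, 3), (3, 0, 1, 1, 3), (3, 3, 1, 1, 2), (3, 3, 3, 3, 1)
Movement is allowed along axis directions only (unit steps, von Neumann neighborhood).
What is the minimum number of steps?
9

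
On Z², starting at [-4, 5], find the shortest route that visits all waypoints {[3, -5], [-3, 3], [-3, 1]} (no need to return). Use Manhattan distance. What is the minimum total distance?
17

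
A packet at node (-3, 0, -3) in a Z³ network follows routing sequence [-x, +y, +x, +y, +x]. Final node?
(-2, 2, -3)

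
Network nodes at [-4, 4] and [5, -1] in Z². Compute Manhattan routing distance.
14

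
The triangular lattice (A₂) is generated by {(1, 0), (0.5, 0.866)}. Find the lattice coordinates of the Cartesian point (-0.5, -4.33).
2b₁ - 5b₂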